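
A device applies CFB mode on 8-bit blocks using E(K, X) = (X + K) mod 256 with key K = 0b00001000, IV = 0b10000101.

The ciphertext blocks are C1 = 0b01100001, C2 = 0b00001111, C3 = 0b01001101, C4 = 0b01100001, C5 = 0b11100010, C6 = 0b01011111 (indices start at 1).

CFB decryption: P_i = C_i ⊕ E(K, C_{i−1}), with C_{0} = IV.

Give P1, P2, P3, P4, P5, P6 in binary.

P1 = 0b11101100, P2 = 0b01100110, P3 = 0b01011010, P4 = 0b00110100, P5 = 0b10001011, P6 = 0b10110101

P1: E(K, 0b10000101) = 0b10001101; 0b01100001 ⊕ 0b10001101 = 0b11101100.
P2: E(K, 0b01100001) = 0b01101001; 0b00001111 ⊕ 0b01101001 = 0b01100110.
P3: E(K, 0b00001111) = 0b00010111; 0b01001101 ⊕ 0b00010111 = 0b01011010.
P4: E(K, 0b01001101) = 0b01010101; 0b01100001 ⊕ 0b01010101 = 0b00110100.
P5: E(K, 0b01100001) = 0b01101001; 0b11100010 ⊕ 0b01101001 = 0b10001011.
P6: E(K, 0b11100010) = 0b11101010; 0b01011111 ⊕ 0b11101010 = 0b10110101.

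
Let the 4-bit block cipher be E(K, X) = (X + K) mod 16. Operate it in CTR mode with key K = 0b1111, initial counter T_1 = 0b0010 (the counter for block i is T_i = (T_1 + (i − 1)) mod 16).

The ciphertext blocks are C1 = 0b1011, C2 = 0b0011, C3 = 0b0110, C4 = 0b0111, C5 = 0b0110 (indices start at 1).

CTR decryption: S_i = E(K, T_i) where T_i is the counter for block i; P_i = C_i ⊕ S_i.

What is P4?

P4 = 0b0011

P4: T = 0b0101, S = E(K, T) = 0b0100; 0b0111 ⊕ 0b0100 = 0b0011.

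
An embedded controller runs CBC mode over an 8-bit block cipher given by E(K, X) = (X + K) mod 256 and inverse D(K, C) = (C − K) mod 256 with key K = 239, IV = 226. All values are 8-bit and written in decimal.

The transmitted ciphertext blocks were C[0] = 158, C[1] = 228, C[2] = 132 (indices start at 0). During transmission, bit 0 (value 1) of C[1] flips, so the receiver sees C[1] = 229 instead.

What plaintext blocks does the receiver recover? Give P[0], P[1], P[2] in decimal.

P[0] = 77, P[1] = 104, P[2] = 112

CBC decryption: P_i = D(K, C_i) ⊕ C_{i−1}, with C_{−1} = IV.
Only C[1] changed, to 229. In CBC, a change in C_i garbles P_i and flips the same bit in P_{i+1}. Decrypting the received ciphertext:
P[0]: D(K, 158) = 175; 175 ⊕ 226 = 77.
P[1]: D(K, 229) = 246; 246 ⊕ 158 = 104.
P[2]: D(K, 132) = 149; 149 ⊕ 229 = 112.
Blocks that differ from the original plaintext: P[1], P[2].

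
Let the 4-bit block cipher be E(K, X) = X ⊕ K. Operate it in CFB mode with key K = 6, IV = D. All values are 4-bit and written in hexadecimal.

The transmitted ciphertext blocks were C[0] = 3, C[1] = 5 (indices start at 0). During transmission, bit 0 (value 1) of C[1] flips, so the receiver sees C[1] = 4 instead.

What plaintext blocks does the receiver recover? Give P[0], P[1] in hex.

P[0] = 8, P[1] = 1

CFB decryption: P_i = C_i ⊕ E(K, C_{i−1}), with C_{−1} = IV.
Only C[1] changed, to 4. In CFB, a change in C_i flips the same bit in P_i and garbles P_{i+1}. Decrypting the received ciphertext:
P[0]: E(K, D) = B; 3 ⊕ B = 8.
P[1]: E(K, 3) = 5; 4 ⊕ 5 = 1.
Blocks that differ from the original plaintext: P[1].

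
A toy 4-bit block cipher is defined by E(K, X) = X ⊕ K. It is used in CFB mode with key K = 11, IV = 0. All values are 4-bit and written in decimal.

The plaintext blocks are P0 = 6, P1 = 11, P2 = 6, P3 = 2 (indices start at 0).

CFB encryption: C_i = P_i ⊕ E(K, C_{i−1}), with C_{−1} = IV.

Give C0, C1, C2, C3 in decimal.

C0: E(K, 0) = 11; 6 ⊕ 11 = 13.
C1: E(K, 13) = 6; 11 ⊕ 6 = 13.
C2: E(K, 13) = 6; 6 ⊕ 6 = 0.
C3: E(K, 0) = 11; 2 ⊕ 11 = 9.

C0 = 13, C1 = 13, C2 = 0, C3 = 9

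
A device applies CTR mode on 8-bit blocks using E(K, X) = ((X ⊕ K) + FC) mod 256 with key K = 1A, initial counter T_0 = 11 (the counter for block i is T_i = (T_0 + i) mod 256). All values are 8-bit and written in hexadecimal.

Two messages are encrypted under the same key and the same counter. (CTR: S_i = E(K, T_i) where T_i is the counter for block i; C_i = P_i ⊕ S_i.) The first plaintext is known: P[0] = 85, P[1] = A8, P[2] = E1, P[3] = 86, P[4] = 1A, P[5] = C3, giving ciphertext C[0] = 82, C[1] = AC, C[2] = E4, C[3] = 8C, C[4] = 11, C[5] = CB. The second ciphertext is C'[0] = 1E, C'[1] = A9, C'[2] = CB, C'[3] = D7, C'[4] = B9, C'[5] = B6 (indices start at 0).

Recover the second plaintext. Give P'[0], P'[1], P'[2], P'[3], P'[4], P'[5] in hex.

P'[0] = 19, P'[1] = AD, P'[2] = CE, P'[3] = DD, P'[4] = B2, P'[5] = BE

In CTR with a reused counter, both messages share the same keystream S_i, so C_i ⊕ C'_i = P_i ⊕ P'_i and thus P'_i = P_i ⊕ C_i ⊕ C'_i.
P'[0]: 85 ⊕ 82 ⊕ 1E = 19.
P'[1]: A8 ⊕ AC ⊕ A9 = AD.
P'[2]: E1 ⊕ E4 ⊕ CB = CE.
P'[3]: 86 ⊕ 8C ⊕ D7 = DD.
P'[4]: 1A ⊕ 11 ⊕ B9 = B2.
P'[5]: C3 ⊕ CB ⊕ B6 = BE.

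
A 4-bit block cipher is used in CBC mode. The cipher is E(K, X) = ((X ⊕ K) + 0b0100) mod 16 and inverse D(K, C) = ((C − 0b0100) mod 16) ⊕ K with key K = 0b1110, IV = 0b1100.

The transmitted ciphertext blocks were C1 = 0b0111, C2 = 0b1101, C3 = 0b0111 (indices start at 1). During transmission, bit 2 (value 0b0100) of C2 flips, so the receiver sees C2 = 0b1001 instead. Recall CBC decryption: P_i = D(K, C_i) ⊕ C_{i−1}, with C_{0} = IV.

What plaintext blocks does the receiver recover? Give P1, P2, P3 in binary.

P1 = 0b0001, P2 = 0b1100, P3 = 0b0100

Only C2 changed, to 0b1001. In CBC, a change in C_i garbles P_i and flips the same bit in P_{i+1}. Decrypting the received ciphertext:
P1: D(K, 0b0111) = 0b1101; 0b1101 ⊕ 0b1100 = 0b0001.
P2: D(K, 0b1001) = 0b1011; 0b1011 ⊕ 0b0111 = 0b1100.
P3: D(K, 0b0111) = 0b1101; 0b1101 ⊕ 0b1001 = 0b0100.
Blocks that differ from the original plaintext: P2, P3.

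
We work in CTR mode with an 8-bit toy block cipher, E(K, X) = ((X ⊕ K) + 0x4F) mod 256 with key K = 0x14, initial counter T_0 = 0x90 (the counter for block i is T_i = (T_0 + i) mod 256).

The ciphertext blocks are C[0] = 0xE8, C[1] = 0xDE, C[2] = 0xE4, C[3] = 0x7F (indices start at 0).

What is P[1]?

P[1] = 0x0A

CTR decryption: S_i = E(K, T_i) where T_i is the counter for block i; P_i = C_i ⊕ S_i.
P[1]: T = 0x91, S = E(K, T) = 0xD4; 0xDE ⊕ 0xD4 = 0x0A.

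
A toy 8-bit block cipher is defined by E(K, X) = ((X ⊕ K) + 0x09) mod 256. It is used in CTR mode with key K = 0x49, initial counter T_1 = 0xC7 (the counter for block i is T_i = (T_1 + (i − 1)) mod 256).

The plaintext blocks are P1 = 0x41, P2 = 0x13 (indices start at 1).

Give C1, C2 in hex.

C1 = 0xD6, C2 = 0x99

CTR encryption: S_i = E(K, T_i) where T_i is the counter for block i; C_i = P_i ⊕ S_i.
C1: T = 0xC7, S = E(K, T) = 0x97; 0x41 ⊕ 0x97 = 0xD6.
C2: T = 0xC8, S = E(K, T) = 0x8A; 0x13 ⊕ 0x8A = 0x99.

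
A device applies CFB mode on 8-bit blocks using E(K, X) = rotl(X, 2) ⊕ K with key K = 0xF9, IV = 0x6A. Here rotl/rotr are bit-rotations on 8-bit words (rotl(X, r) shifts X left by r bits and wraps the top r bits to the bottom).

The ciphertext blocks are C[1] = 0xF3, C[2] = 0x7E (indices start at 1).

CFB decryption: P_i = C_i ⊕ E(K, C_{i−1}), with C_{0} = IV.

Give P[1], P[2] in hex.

P[1]: E(K, 0x6A) = 0x50; 0xF3 ⊕ 0x50 = 0xA3.
P[2]: E(K, 0xF3) = 0x36; 0x7E ⊕ 0x36 = 0x48.

P[1] = 0xA3, P[2] = 0x48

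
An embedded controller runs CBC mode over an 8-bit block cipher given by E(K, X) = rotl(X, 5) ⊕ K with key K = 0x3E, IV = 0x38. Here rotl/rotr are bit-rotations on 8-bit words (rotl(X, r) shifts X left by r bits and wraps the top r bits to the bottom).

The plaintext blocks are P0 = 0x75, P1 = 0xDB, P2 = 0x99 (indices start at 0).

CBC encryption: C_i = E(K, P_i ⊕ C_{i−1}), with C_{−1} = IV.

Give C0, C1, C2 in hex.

C0 = 0x97, C1 = 0xB7, C2 = 0xFB

C0: P0 ⊕ 0x38 = 0x4D; E(K, 0x4D) = 0x97.
C1: P1 ⊕ 0x97 = 0x4C; E(K, 0x4C) = 0xB7.
C2: P2 ⊕ 0xB7 = 0x2E; E(K, 0x2E) = 0xFB.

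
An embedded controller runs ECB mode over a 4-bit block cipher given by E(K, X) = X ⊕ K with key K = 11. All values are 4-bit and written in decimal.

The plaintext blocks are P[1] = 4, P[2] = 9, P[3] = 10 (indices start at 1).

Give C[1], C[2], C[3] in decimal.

C[1] = 15, C[2] = 2, C[3] = 1

ECB encryption: C_i = E(K, P_i).
C[1]: E(K, 4) = 15.
C[2]: E(K, 9) = 2.
C[3]: E(K, 10) = 1.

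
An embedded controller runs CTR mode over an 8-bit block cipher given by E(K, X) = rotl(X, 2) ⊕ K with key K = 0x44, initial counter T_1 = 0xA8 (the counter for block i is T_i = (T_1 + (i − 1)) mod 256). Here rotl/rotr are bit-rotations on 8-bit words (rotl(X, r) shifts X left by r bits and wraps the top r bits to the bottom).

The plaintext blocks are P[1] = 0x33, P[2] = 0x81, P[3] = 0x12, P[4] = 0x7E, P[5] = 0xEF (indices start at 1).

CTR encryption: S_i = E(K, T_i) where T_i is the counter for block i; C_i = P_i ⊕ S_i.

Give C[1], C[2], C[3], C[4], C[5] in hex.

C[1]: T = 0xA8, S = E(K, T) = 0xE6; 0x33 ⊕ 0xE6 = 0xD5.
C[2]: T = 0xA9, S = E(K, T) = 0xE2; 0x81 ⊕ 0xE2 = 0x63.
C[3]: T = 0xAA, S = E(K, T) = 0xEE; 0x12 ⊕ 0xEE = 0xFC.
C[4]: T = 0xAB, S = E(K, T) = 0xEA; 0x7E ⊕ 0xEA = 0x94.
C[5]: T = 0xAC, S = E(K, T) = 0xF6; 0xEF ⊕ 0xF6 = 0x19.

C[1] = 0xD5, C[2] = 0x63, C[3] = 0xFC, C[4] = 0x94, C[5] = 0x19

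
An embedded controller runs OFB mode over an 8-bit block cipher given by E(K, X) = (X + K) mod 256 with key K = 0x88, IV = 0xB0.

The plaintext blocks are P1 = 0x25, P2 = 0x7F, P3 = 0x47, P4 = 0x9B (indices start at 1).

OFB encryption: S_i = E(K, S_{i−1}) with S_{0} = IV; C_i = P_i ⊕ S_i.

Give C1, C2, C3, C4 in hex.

C1 = 0x1D, C2 = 0xBF, C3 = 0x0F, C4 = 0x4B

C1: S = E(K, 0xB0) = 0x38; 0x25 ⊕ 0x38 = 0x1D.
C2: S = E(K, 0x38) = 0xC0; 0x7F ⊕ 0xC0 = 0xBF.
C3: S = E(K, 0xC0) = 0x48; 0x47 ⊕ 0x48 = 0x0F.
C4: S = E(K, 0x48) = 0xD0; 0x9B ⊕ 0xD0 = 0x4B.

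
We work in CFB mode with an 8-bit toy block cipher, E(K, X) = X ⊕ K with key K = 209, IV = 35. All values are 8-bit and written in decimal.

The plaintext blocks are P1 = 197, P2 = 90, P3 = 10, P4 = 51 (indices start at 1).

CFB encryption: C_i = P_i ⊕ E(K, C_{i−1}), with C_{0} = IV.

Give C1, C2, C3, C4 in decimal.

C1: E(K, 35) = 242; 197 ⊕ 242 = 55.
C2: E(K, 55) = 230; 90 ⊕ 230 = 188.
C3: E(K, 188) = 109; 10 ⊕ 109 = 103.
C4: E(K, 103) = 182; 51 ⊕ 182 = 133.

C1 = 55, C2 = 188, C3 = 103, C4 = 133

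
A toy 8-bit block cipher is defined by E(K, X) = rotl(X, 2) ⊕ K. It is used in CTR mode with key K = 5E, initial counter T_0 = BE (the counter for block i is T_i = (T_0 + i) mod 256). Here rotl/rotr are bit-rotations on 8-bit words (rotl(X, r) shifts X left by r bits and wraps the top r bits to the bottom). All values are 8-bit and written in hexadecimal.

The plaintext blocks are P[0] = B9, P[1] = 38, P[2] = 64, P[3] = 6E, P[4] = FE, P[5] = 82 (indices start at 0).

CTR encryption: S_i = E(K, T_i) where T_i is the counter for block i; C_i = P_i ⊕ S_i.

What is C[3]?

C[0]: T = BE, S = E(K, T) = A4; B9 ⊕ A4 = 1D.
C[1]: T = BF, S = E(K, T) = A0; 38 ⊕ A0 = 98.
C[2]: T = C0, S = E(K, T) = 5D; 64 ⊕ 5D = 39.
C[3]: T = C1, S = E(K, T) = 59; 6E ⊕ 59 = 37.

C[3] = 37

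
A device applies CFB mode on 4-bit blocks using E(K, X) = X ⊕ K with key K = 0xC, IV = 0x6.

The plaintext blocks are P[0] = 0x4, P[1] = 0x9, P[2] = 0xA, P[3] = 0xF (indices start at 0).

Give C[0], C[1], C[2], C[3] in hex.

CFB encryption: C_i = P_i ⊕ E(K, C_{i−1}), with C_{−1} = IV.
C[0]: E(K, 0x6) = 0xA; 0x4 ⊕ 0xA = 0xE.
C[1]: E(K, 0xE) = 0x2; 0x9 ⊕ 0x2 = 0xB.
C[2]: E(K, 0xB) = 0x7; 0xA ⊕ 0x7 = 0xD.
C[3]: E(K, 0xD) = 0x1; 0xF ⊕ 0x1 = 0xE.

C[0] = 0xE, C[1] = 0xB, C[2] = 0xD, C[3] = 0xE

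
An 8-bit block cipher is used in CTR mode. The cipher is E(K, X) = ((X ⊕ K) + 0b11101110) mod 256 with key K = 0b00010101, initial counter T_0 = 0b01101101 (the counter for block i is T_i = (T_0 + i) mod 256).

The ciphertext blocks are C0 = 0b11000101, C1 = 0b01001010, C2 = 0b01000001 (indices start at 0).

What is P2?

CTR decryption: S_i = E(K, T_i) where T_i is the counter for block i; P_i = C_i ⊕ S_i.
P2: T = 0b01101111, S = E(K, T) = 0b01101000; 0b01000001 ⊕ 0b01101000 = 0b00101001.

P2 = 0b00101001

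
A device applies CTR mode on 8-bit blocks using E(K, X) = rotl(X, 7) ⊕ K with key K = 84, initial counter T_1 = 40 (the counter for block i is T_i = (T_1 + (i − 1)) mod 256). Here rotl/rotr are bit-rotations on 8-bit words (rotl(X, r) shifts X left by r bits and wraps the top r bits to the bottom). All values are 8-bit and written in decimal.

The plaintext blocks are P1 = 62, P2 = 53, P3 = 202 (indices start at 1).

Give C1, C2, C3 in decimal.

CTR encryption: S_i = E(K, T_i) where T_i is the counter for block i; C_i = P_i ⊕ S_i.
C1: T = 40, S = E(K, T) = 64; 62 ⊕ 64 = 126.
C2: T = 41, S = E(K, T) = 192; 53 ⊕ 192 = 245.
C3: T = 42, S = E(K, T) = 65; 202 ⊕ 65 = 139.

C1 = 126, C2 = 245, C3 = 139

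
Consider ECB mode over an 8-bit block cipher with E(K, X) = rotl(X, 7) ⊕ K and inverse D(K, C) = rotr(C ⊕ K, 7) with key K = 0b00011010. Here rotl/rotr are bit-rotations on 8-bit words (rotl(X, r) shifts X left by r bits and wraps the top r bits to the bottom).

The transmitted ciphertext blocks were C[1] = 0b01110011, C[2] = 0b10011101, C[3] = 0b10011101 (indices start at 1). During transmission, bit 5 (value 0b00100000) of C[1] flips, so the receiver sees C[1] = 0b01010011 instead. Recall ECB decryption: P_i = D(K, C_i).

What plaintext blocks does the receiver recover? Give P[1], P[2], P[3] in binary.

P[1] = 0b10010010, P[2] = 0b00001111, P[3] = 0b00001111

Only C[1] changed, to 0b01010011. In ECB, a change in C_i affects only P_i. Decrypting the received ciphertext:
P[1]: D(K, 0b01010011) = 0b10010010.
P[2]: D(K, 0b10011101) = 0b00001111.
P[3]: D(K, 0b10011101) = 0b00001111.
Blocks that differ from the original plaintext: P[1].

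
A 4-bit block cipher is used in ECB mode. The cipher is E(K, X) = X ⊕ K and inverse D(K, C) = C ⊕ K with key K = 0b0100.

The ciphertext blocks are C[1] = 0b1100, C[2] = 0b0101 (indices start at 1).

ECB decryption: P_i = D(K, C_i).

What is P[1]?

P[1]: D(K, 0b1100) = 0b1000.

P[1] = 0b1000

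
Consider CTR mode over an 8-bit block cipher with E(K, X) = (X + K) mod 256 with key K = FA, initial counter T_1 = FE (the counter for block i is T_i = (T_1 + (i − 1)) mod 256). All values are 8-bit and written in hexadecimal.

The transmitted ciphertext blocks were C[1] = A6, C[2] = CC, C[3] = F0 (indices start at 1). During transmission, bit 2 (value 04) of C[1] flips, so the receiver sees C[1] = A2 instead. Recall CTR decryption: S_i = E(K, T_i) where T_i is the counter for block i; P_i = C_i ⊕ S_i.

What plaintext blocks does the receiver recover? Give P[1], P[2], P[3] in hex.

Only C[1] changed, to A2. In CTR, a change in C_i flips the same bit in P_i only; the keystream is unaffected. Decrypting the received ciphertext:
P[1]: T = FE, S = E(K, T) = F8; A2 ⊕ F8 = 5A.
P[2]: T = FF, S = E(K, T) = F9; CC ⊕ F9 = 35.
P[3]: T = 00, S = E(K, T) = FA; F0 ⊕ FA = 0A.
Blocks that differ from the original plaintext: P[1].

P[1] = 5A, P[2] = 35, P[3] = 0A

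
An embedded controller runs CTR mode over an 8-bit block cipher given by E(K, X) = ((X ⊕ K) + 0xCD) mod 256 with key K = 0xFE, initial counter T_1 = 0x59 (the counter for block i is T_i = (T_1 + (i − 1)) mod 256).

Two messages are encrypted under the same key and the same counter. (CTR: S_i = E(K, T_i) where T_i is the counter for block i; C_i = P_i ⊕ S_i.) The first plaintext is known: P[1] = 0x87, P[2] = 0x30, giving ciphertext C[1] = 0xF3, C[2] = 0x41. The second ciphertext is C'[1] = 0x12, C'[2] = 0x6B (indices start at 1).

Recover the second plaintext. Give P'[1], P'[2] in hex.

In CTR with a reused counter, both messages share the same keystream S_i, so C_i ⊕ C'_i = P_i ⊕ P'_i and thus P'_i = P_i ⊕ C_i ⊕ C'_i.
P'[1]: 0x87 ⊕ 0xF3 ⊕ 0x12 = 0x66.
P'[2]: 0x30 ⊕ 0x41 ⊕ 0x6B = 0x1A.

P'[1] = 0x66, P'[2] = 0x1A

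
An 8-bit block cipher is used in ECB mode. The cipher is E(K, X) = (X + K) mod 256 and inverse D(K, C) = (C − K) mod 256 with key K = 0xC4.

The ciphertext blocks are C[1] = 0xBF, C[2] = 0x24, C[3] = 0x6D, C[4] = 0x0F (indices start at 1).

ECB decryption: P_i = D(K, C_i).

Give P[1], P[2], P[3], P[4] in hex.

P[1]: D(K, 0xBF) = 0xFB.
P[2]: D(K, 0x24) = 0x60.
P[3]: D(K, 0x6D) = 0xA9.
P[4]: D(K, 0x0F) = 0x4B.

P[1] = 0xFB, P[2] = 0x60, P[3] = 0xA9, P[4] = 0x4B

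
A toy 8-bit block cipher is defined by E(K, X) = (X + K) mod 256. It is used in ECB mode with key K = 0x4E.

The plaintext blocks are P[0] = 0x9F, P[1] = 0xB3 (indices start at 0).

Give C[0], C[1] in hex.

C[0] = 0xED, C[1] = 0x01

ECB encryption: C_i = E(K, P_i).
C[0]: E(K, 0x9F) = 0xED.
C[1]: E(K, 0xB3) = 0x01.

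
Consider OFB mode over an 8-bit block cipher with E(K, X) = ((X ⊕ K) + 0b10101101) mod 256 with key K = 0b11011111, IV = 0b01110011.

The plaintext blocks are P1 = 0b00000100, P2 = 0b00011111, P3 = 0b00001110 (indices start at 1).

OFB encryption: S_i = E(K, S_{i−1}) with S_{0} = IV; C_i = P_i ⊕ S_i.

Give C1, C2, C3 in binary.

C1 = 0b01011101, C2 = 0b00101100, C3 = 0b10010111

C1: S = E(K, 0b01110011) = 0b01011001; 0b00000100 ⊕ 0b01011001 = 0b01011101.
C2: S = E(K, 0b01011001) = 0b00110011; 0b00011111 ⊕ 0b00110011 = 0b00101100.
C3: S = E(K, 0b00110011) = 0b10011001; 0b00001110 ⊕ 0b10011001 = 0b10010111.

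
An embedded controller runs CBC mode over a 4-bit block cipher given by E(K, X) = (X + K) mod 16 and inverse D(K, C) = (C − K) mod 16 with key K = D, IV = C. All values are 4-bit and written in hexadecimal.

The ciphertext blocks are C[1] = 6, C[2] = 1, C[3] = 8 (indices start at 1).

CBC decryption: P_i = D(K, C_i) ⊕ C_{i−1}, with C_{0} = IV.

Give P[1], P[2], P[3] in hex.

P[1]: D(K, 6) = 9; 9 ⊕ C = 5.
P[2]: D(K, 1) = 4; 4 ⊕ 6 = 2.
P[3]: D(K, 8) = B; B ⊕ 1 = A.

P[1] = 5, P[2] = 2, P[3] = A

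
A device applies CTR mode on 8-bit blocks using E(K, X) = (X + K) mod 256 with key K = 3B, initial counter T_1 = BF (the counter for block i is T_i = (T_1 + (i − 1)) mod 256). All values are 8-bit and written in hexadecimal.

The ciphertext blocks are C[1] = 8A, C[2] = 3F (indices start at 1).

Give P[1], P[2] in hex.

P[1] = 70, P[2] = C4

CTR decryption: S_i = E(K, T_i) where T_i is the counter for block i; P_i = C_i ⊕ S_i.
P[1]: T = BF, S = E(K, T) = FA; 8A ⊕ FA = 70.
P[2]: T = C0, S = E(K, T) = FB; 3F ⊕ FB = C4.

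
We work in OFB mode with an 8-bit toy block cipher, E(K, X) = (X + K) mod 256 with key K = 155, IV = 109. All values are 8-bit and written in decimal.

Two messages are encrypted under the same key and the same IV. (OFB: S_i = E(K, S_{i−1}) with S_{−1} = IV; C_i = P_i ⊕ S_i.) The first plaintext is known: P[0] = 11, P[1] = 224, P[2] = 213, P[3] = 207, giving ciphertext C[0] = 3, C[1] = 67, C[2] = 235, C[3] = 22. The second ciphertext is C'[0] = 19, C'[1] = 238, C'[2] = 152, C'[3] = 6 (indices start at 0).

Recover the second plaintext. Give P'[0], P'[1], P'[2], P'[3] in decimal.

In OFB with a reused IV, both messages share the same keystream S_i, so C_i ⊕ C'_i = P_i ⊕ P'_i and thus P'_i = P_i ⊕ C_i ⊕ C'_i.
P'[0]: 11 ⊕ 3 ⊕ 19 = 27.
P'[1]: 224 ⊕ 67 ⊕ 238 = 77.
P'[2]: 213 ⊕ 235 ⊕ 152 = 166.
P'[3]: 207 ⊕ 22 ⊕ 6 = 223.

P'[0] = 27, P'[1] = 77, P'[2] = 166, P'[3] = 223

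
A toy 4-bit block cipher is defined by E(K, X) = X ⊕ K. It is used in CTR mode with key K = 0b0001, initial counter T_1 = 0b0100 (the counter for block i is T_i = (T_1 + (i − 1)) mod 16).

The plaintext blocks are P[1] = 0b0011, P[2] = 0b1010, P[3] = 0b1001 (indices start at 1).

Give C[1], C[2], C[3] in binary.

CTR encryption: S_i = E(K, T_i) where T_i is the counter for block i; C_i = P_i ⊕ S_i.
C[1]: T = 0b0100, S = E(K, T) = 0b0101; 0b0011 ⊕ 0b0101 = 0b0110.
C[2]: T = 0b0101, S = E(K, T) = 0b0100; 0b1010 ⊕ 0b0100 = 0b1110.
C[3]: T = 0b0110, S = E(K, T) = 0b0111; 0b1001 ⊕ 0b0111 = 0b1110.

C[1] = 0b0110, C[2] = 0b1110, C[3] = 0b1110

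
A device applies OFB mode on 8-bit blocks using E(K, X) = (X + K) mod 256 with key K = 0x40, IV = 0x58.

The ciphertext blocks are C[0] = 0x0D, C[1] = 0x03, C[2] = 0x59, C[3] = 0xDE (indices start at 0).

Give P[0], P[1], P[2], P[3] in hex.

OFB decryption: S_i = E(K, S_{i−1}) with S_{−1} = IV; P_i = C_i ⊕ S_i.
P[0]: S = E(K, 0x58) = 0x98; 0x0D ⊕ 0x98 = 0x95.
P[1]: S = E(K, 0x98) = 0xD8; 0x03 ⊕ 0xD8 = 0xDB.
P[2]: S = E(K, 0xD8) = 0x18; 0x59 ⊕ 0x18 = 0x41.
P[3]: S = E(K, 0x18) = 0x58; 0xDE ⊕ 0x58 = 0x86.

P[0] = 0x95, P[1] = 0xDB, P[2] = 0x41, P[3] = 0x86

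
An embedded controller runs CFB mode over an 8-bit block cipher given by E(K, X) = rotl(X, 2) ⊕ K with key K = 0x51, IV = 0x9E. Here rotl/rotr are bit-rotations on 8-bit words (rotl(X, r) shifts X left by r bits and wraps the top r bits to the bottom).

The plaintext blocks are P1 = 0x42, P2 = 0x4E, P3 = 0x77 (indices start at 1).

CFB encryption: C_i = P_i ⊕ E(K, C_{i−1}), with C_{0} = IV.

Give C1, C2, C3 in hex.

C1: E(K, 0x9E) = 0x2B; 0x42 ⊕ 0x2B = 0x69.
C2: E(K, 0x69) = 0xF4; 0x4E ⊕ 0xF4 = 0xBA.
C3: E(K, 0xBA) = 0xBB; 0x77 ⊕ 0xBB = 0xCC.

C1 = 0x69, C2 = 0xBA, C3 = 0xCC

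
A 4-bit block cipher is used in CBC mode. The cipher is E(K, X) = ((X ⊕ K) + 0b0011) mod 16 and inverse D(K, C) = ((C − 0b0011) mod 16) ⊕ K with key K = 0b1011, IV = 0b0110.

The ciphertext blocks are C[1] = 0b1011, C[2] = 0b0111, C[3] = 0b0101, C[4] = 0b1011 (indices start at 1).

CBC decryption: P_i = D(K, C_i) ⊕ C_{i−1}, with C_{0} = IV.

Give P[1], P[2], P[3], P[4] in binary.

P[1] = 0b0101, P[2] = 0b0100, P[3] = 0b1110, P[4] = 0b0110

P[1]: D(K, 0b1011) = 0b0011; 0b0011 ⊕ 0b0110 = 0b0101.
P[2]: D(K, 0b0111) = 0b1111; 0b1111 ⊕ 0b1011 = 0b0100.
P[3]: D(K, 0b0101) = 0b1001; 0b1001 ⊕ 0b0111 = 0b1110.
P[4]: D(K, 0b1011) = 0b0011; 0b0011 ⊕ 0b0101 = 0b0110.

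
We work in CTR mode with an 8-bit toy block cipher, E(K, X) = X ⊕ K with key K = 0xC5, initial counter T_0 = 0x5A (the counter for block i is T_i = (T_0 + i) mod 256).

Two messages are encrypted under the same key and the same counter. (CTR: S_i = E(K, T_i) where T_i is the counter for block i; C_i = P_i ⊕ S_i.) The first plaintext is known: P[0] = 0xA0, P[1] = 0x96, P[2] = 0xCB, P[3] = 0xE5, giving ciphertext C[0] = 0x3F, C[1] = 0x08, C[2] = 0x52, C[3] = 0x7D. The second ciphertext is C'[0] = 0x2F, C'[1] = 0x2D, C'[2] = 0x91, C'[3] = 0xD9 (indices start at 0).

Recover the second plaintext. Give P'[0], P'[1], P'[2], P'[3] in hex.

P'[0] = 0xB0, P'[1] = 0xB3, P'[2] = 0x08, P'[3] = 0x41

In CTR with a reused counter, both messages share the same keystream S_i, so C_i ⊕ C'_i = P_i ⊕ P'_i and thus P'_i = P_i ⊕ C_i ⊕ C'_i.
P'[0]: 0xA0 ⊕ 0x3F ⊕ 0x2F = 0xB0.
P'[1]: 0x96 ⊕ 0x08 ⊕ 0x2D = 0xB3.
P'[2]: 0xCB ⊕ 0x52 ⊕ 0x91 = 0x08.
P'[3]: 0xE5 ⊕ 0x7D ⊕ 0xD9 = 0x41.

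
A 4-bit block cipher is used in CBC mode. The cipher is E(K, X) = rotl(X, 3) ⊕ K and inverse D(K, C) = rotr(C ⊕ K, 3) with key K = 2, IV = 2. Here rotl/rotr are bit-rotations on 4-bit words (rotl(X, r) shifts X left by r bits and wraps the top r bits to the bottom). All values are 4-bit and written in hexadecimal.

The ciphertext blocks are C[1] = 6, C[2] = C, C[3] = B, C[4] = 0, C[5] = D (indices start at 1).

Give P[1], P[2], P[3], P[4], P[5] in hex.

CBC decryption: P_i = D(K, C_i) ⊕ C_{i−1}, with C_{0} = IV.
P[1]: D(K, 6) = 8; 8 ⊕ 2 = A.
P[2]: D(K, C) = D; D ⊕ 6 = B.
P[3]: D(K, B) = 3; 3 ⊕ C = F.
P[4]: D(K, 0) = 4; 4 ⊕ B = F.
P[5]: D(K, D) = F; F ⊕ 0 = F.

P[1] = A, P[2] = B, P[3] = F, P[4] = F, P[5] = F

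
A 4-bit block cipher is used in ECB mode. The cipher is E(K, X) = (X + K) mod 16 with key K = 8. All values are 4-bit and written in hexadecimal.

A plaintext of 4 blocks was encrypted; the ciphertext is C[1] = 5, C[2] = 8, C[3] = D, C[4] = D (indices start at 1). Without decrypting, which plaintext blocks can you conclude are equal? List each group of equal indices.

P[3] = P[4]

ECB encrypts each block independently with the same key, so equal ciphertext blocks imply equal plaintext blocks.
C[3] = C[4] = D, so P[3] = P[4].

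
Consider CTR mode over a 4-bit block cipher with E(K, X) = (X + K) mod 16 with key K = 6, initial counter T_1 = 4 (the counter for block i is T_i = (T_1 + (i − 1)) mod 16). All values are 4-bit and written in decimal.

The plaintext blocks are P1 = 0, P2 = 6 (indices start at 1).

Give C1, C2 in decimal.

C1 = 10, C2 = 13

CTR encryption: S_i = E(K, T_i) where T_i is the counter for block i; C_i = P_i ⊕ S_i.
C1: T = 4, S = E(K, T) = 10; 0 ⊕ 10 = 10.
C2: T = 5, S = E(K, T) = 11; 6 ⊕ 11 = 13.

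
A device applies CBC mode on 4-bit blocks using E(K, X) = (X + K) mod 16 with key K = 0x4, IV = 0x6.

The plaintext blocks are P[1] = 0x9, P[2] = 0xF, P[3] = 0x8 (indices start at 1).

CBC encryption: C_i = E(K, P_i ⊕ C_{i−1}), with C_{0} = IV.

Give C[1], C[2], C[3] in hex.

C[1]: P[1] ⊕ 0x6 = 0xF; E(K, 0xF) = 0x3.
C[2]: P[2] ⊕ 0x3 = 0xC; E(K, 0xC) = 0x0.
C[3]: P[3] ⊕ 0x0 = 0x8; E(K, 0x8) = 0xC.

C[1] = 0x3, C[2] = 0x0, C[3] = 0xC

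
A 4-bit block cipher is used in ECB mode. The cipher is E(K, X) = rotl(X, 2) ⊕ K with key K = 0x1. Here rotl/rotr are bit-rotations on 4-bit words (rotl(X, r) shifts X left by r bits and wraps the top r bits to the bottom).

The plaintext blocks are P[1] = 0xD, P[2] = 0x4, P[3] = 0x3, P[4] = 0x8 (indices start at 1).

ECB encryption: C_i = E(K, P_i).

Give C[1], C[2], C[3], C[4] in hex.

C[1]: E(K, 0xD) = 0x6.
C[2]: E(K, 0x4) = 0x0.
C[3]: E(K, 0x3) = 0xD.
C[4]: E(K, 0x8) = 0x3.

C[1] = 0x6, C[2] = 0x0, C[3] = 0xD, C[4] = 0x3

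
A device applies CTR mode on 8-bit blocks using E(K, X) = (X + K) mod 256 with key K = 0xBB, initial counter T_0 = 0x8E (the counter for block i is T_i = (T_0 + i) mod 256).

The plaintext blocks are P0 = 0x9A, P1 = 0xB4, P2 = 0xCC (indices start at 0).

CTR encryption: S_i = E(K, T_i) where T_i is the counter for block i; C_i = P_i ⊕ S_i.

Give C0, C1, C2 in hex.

C0 = 0xD3, C1 = 0xFE, C2 = 0x87

C0: T = 0x8E, S = E(K, T) = 0x49; 0x9A ⊕ 0x49 = 0xD3.
C1: T = 0x8F, S = E(K, T) = 0x4A; 0xB4 ⊕ 0x4A = 0xFE.
C2: T = 0x90, S = E(K, T) = 0x4B; 0xCC ⊕ 0x4B = 0x87.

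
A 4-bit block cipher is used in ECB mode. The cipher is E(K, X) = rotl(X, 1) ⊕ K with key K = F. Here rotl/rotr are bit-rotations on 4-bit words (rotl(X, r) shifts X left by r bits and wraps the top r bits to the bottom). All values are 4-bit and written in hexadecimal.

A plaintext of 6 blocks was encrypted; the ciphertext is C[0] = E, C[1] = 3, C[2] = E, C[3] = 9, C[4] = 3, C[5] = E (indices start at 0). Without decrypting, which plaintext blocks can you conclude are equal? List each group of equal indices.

ECB encrypts each block independently with the same key, so equal ciphertext blocks imply equal plaintext blocks.
C[0] = C[2] = C[5] = E, so P[0] = P[2] = P[5].
C[1] = C[4] = 3, so P[1] = P[4].

P[0] = P[2] = P[5]; P[1] = P[4]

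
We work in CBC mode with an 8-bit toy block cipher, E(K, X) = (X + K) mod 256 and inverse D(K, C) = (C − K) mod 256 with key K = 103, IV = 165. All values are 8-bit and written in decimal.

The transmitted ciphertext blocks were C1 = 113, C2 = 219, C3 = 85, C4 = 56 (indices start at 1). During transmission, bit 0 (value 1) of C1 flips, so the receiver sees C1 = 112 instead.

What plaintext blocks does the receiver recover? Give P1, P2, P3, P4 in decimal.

CBC decryption: P_i = D(K, C_i) ⊕ C_{i−1}, with C_{0} = IV.
Only C1 changed, to 112. In CBC, a change in C_i garbles P_i and flips the same bit in P_{i+1}. Decrypting the received ciphertext:
P1: D(K, 112) = 9; 9 ⊕ 165 = 172.
P2: D(K, 219) = 116; 116 ⊕ 112 = 4.
P3: D(K, 85) = 238; 238 ⊕ 219 = 53.
P4: D(K, 56) = 209; 209 ⊕ 85 = 132.
Blocks that differ from the original plaintext: P1, P2.

P1 = 172, P2 = 4, P3 = 53, P4 = 132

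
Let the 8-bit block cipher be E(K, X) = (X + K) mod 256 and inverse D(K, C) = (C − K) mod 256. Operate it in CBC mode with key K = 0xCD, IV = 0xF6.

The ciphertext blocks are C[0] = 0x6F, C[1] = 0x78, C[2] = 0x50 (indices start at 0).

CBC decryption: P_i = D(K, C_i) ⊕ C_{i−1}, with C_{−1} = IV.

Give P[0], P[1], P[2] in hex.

P[0] = 0x54, P[1] = 0xC4, P[2] = 0xFB

P[0]: D(K, 0x6F) = 0xA2; 0xA2 ⊕ 0xF6 = 0x54.
P[1]: D(K, 0x78) = 0xAB; 0xAB ⊕ 0x6F = 0xC4.
P[2]: D(K, 0x50) = 0x83; 0x83 ⊕ 0x78 = 0xFB.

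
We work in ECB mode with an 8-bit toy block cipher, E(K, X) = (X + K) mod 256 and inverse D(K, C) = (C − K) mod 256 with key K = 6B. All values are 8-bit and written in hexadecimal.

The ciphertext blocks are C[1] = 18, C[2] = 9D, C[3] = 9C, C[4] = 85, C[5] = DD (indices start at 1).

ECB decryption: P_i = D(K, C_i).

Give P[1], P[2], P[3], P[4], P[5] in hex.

P[1]: D(K, 18) = AD.
P[2]: D(K, 9D) = 32.
P[3]: D(K, 9C) = 31.
P[4]: D(K, 85) = 1A.
P[5]: D(K, DD) = 72.

P[1] = AD, P[2] = 32, P[3] = 31, P[4] = 1A, P[5] = 72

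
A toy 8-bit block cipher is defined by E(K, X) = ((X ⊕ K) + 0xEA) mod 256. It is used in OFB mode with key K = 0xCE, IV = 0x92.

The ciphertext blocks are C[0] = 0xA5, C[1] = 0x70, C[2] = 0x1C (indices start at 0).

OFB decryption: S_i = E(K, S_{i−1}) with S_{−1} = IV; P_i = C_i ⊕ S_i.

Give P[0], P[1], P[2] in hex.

P[0]: S = E(K, 0x92) = 0x46; 0xA5 ⊕ 0x46 = 0xE3.
P[1]: S = E(K, 0x46) = 0x72; 0x70 ⊕ 0x72 = 0x02.
P[2]: S = E(K, 0x72) = 0xA6; 0x1C ⊕ 0xA6 = 0xBA.

P[0] = 0xE3, P[1] = 0x02, P[2] = 0xBA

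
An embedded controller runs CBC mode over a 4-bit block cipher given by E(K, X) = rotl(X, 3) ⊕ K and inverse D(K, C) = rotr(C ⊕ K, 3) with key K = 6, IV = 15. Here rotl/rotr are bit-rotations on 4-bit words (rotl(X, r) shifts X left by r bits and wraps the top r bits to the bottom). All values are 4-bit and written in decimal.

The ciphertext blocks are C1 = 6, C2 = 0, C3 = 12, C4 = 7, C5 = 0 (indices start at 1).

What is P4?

CBC decryption: P_i = D(K, C_i) ⊕ C_{i−1}, with C_{0} = IV.
P4: D(K, 7) = 2; 2 ⊕ 12 = 14.

P4 = 14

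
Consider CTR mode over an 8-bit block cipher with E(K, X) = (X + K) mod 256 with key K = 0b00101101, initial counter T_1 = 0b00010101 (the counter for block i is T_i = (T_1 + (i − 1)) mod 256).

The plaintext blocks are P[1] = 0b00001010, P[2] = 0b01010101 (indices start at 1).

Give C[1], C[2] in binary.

C[1] = 0b01001000, C[2] = 0b00010110

CTR encryption: S_i = E(K, T_i) where T_i is the counter for block i; C_i = P_i ⊕ S_i.
C[1]: T = 0b00010101, S = E(K, T) = 0b01000010; 0b00001010 ⊕ 0b01000010 = 0b01001000.
C[2]: T = 0b00010110, S = E(K, T) = 0b01000011; 0b01010101 ⊕ 0b01000011 = 0b00010110.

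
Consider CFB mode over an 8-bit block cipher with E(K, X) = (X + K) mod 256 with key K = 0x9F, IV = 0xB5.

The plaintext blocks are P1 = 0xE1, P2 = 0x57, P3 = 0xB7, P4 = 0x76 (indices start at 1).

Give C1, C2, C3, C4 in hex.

CFB encryption: C_i = P_i ⊕ E(K, C_{i−1}), with C_{0} = IV.
C1: E(K, 0xB5) = 0x54; 0xE1 ⊕ 0x54 = 0xB5.
C2: E(K, 0xB5) = 0x54; 0x57 ⊕ 0x54 = 0x03.
C3: E(K, 0x03) = 0xA2; 0xB7 ⊕ 0xA2 = 0x15.
C4: E(K, 0x15) = 0xB4; 0x76 ⊕ 0xB4 = 0xC2.

C1 = 0xB5, C2 = 0x03, C3 = 0x15, C4 = 0xC2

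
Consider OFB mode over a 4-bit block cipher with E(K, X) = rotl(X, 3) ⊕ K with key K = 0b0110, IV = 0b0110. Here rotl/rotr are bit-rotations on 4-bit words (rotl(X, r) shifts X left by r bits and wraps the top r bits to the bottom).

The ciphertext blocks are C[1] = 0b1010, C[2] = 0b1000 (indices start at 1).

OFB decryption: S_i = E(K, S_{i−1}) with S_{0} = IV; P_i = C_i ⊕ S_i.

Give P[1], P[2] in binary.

P[1]: S = E(K, 0b0110) = 0b0101; 0b1010 ⊕ 0b0101 = 0b1111.
P[2]: S = E(K, 0b0101) = 0b1100; 0b1000 ⊕ 0b1100 = 0b0100.

P[1] = 0b1111, P[2] = 0b0100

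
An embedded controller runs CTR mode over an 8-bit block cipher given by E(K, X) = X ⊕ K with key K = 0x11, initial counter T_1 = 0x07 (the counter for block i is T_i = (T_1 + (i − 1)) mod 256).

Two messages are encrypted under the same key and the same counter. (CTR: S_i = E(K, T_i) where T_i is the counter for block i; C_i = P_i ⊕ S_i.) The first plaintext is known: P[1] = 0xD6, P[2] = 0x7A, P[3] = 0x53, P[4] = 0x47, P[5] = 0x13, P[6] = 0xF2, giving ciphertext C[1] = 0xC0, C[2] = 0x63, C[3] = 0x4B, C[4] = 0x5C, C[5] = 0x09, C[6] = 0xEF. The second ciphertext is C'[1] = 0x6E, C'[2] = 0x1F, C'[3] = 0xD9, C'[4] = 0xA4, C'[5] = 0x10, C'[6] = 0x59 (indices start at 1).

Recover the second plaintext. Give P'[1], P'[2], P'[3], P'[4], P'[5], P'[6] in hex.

In CTR with a reused counter, both messages share the same keystream S_i, so C_i ⊕ C'_i = P_i ⊕ P'_i and thus P'_i = P_i ⊕ C_i ⊕ C'_i.
P'[1]: 0xD6 ⊕ 0xC0 ⊕ 0x6E = 0x78.
P'[2]: 0x7A ⊕ 0x63 ⊕ 0x1F = 0x06.
P'[3]: 0x53 ⊕ 0x4B ⊕ 0xD9 = 0xC1.
P'[4]: 0x47 ⊕ 0x5C ⊕ 0xA4 = 0xBF.
P'[5]: 0x13 ⊕ 0x09 ⊕ 0x10 = 0x0A.
P'[6]: 0xF2 ⊕ 0xEF ⊕ 0x59 = 0x44.

P'[1] = 0x78, P'[2] = 0x06, P'[3] = 0xC1, P'[4] = 0xBF, P'[5] = 0x0A, P'[6] = 0x44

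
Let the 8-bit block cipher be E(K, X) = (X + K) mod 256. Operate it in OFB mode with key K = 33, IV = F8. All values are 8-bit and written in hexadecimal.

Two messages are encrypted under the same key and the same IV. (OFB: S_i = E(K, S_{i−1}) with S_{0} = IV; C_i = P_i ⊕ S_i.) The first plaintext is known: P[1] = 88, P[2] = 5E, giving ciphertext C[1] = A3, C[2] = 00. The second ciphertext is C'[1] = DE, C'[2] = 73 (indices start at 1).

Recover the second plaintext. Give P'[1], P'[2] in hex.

In OFB with a reused IV, both messages share the same keystream S_i, so C_i ⊕ C'_i = P_i ⊕ P'_i and thus P'_i = P_i ⊕ C_i ⊕ C'_i.
P'[1]: 88 ⊕ A3 ⊕ DE = F5.
P'[2]: 5E ⊕ 00 ⊕ 73 = 2D.

P'[1] = F5, P'[2] = 2D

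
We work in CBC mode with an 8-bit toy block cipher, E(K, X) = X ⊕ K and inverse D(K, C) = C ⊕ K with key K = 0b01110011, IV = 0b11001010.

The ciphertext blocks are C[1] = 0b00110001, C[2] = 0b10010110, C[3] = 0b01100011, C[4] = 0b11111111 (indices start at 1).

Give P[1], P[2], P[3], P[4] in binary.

P[1] = 0b10001000, P[2] = 0b11010100, P[3] = 0b10000110, P[4] = 0b11101111

CBC decryption: P_i = D(K, C_i) ⊕ C_{i−1}, with C_{0} = IV.
P[1]: D(K, 0b00110001) = 0b01000010; 0b01000010 ⊕ 0b11001010 = 0b10001000.
P[2]: D(K, 0b10010110) = 0b11100101; 0b11100101 ⊕ 0b00110001 = 0b11010100.
P[3]: D(K, 0b01100011) = 0b00010000; 0b00010000 ⊕ 0b10010110 = 0b10000110.
P[4]: D(K, 0b11111111) = 0b10001100; 0b10001100 ⊕ 0b01100011 = 0b11101111.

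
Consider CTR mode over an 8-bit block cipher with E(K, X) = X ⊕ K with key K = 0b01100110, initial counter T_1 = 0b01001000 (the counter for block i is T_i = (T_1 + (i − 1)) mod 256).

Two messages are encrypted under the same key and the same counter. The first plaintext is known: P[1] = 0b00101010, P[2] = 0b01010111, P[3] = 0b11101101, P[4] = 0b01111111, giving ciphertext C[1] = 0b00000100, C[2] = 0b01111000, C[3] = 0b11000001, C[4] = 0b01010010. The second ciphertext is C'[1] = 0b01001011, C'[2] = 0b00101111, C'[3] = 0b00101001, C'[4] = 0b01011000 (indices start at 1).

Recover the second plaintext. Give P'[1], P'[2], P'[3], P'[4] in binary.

In CTR with a reused counter, both messages share the same keystream S_i, so C_i ⊕ C'_i = P_i ⊕ P'_i and thus P'_i = P_i ⊕ C_i ⊕ C'_i.
P'[1]: 0b00101010 ⊕ 0b00000100 ⊕ 0b01001011 = 0b01100101.
P'[2]: 0b01010111 ⊕ 0b01111000 ⊕ 0b00101111 = 0b00000000.
P'[3]: 0b11101101 ⊕ 0b11000001 ⊕ 0b00101001 = 0b00000101.
P'[4]: 0b01111111 ⊕ 0b01010010 ⊕ 0b01011000 = 0b01110101.

P'[1] = 0b01100101, P'[2] = 0b00000000, P'[3] = 0b00000101, P'[4] = 0b01110101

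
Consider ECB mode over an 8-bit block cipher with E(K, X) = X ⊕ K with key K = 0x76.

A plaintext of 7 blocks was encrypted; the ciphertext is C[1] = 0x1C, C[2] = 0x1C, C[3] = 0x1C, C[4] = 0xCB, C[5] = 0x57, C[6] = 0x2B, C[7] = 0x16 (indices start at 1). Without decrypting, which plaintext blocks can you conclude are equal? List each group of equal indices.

ECB encrypts each block independently with the same key, so equal ciphertext blocks imply equal plaintext blocks.
C[1] = C[2] = C[3] = 0x1C, so P[1] = P[2] = P[3].

P[1] = P[2] = P[3]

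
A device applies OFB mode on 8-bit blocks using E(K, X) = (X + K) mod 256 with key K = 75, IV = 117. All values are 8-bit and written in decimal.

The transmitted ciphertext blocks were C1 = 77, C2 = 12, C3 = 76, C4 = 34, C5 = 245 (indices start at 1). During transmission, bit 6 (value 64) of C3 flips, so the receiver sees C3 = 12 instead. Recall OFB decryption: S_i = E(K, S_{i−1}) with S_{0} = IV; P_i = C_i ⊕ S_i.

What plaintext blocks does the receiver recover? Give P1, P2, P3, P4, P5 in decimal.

P1 = 141, P2 = 7, P3 = 90, P4 = 131, P5 = 25

Only C3 changed, to 12. In OFB, a change in C_i flips the same bit in P_i only; the keystream is unaffected. Decrypting the received ciphertext:
P1: S = E(K, 117) = 192; 77 ⊕ 192 = 141.
P2: S = E(K, 192) = 11; 12 ⊕ 11 = 7.
P3: S = E(K, 11) = 86; 12 ⊕ 86 = 90.
P4: S = E(K, 86) = 161; 34 ⊕ 161 = 131.
P5: S = E(K, 161) = 236; 245 ⊕ 236 = 25.
Blocks that differ from the original plaintext: P3.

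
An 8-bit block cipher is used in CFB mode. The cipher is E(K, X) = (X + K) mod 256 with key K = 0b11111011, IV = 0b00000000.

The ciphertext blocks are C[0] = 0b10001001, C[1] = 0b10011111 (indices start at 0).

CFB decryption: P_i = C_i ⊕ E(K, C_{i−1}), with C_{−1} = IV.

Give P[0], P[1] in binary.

P[0]: E(K, 0b00000000) = 0b11111011; 0b10001001 ⊕ 0b11111011 = 0b01110010.
P[1]: E(K, 0b10001001) = 0b10000100; 0b10011111 ⊕ 0b10000100 = 0b00011011.

P[0] = 0b01110010, P[1] = 0b00011011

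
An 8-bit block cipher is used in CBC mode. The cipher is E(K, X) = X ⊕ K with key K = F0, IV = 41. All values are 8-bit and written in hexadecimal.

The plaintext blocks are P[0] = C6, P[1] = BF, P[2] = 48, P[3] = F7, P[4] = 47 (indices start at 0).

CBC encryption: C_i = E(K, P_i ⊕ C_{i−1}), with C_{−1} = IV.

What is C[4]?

C[4] = 30

C[0]: P[0] ⊕ 41 = 87; E(K, 87) = 77.
C[1]: P[1] ⊕ 77 = C8; E(K, C8) = 38.
C[2]: P[2] ⊕ 38 = 70; E(K, 70) = 80.
C[3]: P[3] ⊕ 80 = 77; E(K, 77) = 87.
C[4]: P[4] ⊕ 87 = C0; E(K, C0) = 30.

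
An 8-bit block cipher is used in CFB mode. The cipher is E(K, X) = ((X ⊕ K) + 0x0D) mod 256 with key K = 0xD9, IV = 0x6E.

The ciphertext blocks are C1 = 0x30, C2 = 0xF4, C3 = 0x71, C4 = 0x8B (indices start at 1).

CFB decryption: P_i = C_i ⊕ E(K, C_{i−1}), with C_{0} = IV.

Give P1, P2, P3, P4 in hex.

P1 = 0xF4, P2 = 0x02, P3 = 0x4B, P4 = 0x3E

P1: E(K, 0x6E) = 0xC4; 0x30 ⊕ 0xC4 = 0xF4.
P2: E(K, 0x30) = 0xF6; 0xF4 ⊕ 0xF6 = 0x02.
P3: E(K, 0xF4) = 0x3A; 0x71 ⊕ 0x3A = 0x4B.
P4: E(K, 0x71) = 0xB5; 0x8B ⊕ 0xB5 = 0x3E.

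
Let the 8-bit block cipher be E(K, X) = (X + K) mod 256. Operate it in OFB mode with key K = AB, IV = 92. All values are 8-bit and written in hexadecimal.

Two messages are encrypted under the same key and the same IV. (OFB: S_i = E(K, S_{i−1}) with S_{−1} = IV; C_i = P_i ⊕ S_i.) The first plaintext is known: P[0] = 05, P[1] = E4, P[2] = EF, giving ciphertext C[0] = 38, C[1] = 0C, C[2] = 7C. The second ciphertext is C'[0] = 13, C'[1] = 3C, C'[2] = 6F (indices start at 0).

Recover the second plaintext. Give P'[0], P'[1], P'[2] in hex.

In OFB with a reused IV, both messages share the same keystream S_i, so C_i ⊕ C'_i = P_i ⊕ P'_i and thus P'_i = P_i ⊕ C_i ⊕ C'_i.
P'[0]: 05 ⊕ 38 ⊕ 13 = 2E.
P'[1]: E4 ⊕ 0C ⊕ 3C = D4.
P'[2]: EF ⊕ 7C ⊕ 6F = FC.

P'[0] = 2E, P'[1] = D4, P'[2] = FC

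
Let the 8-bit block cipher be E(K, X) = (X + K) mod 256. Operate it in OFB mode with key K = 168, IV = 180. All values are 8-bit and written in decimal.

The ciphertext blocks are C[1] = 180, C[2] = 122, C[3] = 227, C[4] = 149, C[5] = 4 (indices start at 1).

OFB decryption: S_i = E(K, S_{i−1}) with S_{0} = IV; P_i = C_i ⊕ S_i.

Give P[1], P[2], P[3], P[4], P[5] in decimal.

P[1]: S = E(K, 180) = 92; 180 ⊕ 92 = 232.
P[2]: S = E(K, 92) = 4; 122 ⊕ 4 = 126.
P[3]: S = E(K, 4) = 172; 227 ⊕ 172 = 79.
P[4]: S = E(K, 172) = 84; 149 ⊕ 84 = 193.
P[5]: S = E(K, 84) = 252; 4 ⊕ 252 = 248.

P[1] = 232, P[2] = 126, P[3] = 79, P[4] = 193, P[5] = 248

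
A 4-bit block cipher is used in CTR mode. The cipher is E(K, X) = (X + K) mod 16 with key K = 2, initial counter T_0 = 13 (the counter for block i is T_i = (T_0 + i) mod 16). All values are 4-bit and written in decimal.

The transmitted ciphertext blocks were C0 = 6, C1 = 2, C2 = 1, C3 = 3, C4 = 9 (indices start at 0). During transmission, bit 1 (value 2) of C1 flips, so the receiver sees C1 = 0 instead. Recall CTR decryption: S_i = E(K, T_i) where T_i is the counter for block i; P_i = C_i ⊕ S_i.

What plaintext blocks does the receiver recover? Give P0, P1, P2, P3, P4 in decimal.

P0 = 9, P1 = 0, P2 = 0, P3 = 1, P4 = 10

Only C1 changed, to 0. In CTR, a change in C_i flips the same bit in P_i only; the keystream is unaffected. Decrypting the received ciphertext:
P0: T = 13, S = E(K, T) = 15; 6 ⊕ 15 = 9.
P1: T = 14, S = E(K, T) = 0; 0 ⊕ 0 = 0.
P2: T = 15, S = E(K, T) = 1; 1 ⊕ 1 = 0.
P3: T = 0, S = E(K, T) = 2; 3 ⊕ 2 = 1.
P4: T = 1, S = E(K, T) = 3; 9 ⊕ 3 = 10.
Blocks that differ from the original plaintext: P1.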